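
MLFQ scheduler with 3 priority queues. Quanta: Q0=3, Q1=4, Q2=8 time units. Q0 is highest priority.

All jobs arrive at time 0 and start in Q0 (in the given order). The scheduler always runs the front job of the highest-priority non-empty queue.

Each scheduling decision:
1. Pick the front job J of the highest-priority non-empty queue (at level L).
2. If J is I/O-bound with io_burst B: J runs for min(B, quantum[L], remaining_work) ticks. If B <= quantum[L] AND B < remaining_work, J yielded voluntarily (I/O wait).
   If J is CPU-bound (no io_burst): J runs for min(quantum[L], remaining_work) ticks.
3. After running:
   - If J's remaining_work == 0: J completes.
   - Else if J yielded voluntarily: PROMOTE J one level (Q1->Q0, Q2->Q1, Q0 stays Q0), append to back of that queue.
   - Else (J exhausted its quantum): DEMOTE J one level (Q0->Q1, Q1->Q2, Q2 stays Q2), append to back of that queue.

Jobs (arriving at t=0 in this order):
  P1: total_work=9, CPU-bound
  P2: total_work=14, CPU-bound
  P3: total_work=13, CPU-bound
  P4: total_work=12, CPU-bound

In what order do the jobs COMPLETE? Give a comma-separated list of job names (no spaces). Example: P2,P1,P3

t=0-3: P1@Q0 runs 3, rem=6, quantum used, demote→Q1. Q0=[P2,P3,P4] Q1=[P1] Q2=[]
t=3-6: P2@Q0 runs 3, rem=11, quantum used, demote→Q1. Q0=[P3,P4] Q1=[P1,P2] Q2=[]
t=6-9: P3@Q0 runs 3, rem=10, quantum used, demote→Q1. Q0=[P4] Q1=[P1,P2,P3] Q2=[]
t=9-12: P4@Q0 runs 3, rem=9, quantum used, demote→Q1. Q0=[] Q1=[P1,P2,P3,P4] Q2=[]
t=12-16: P1@Q1 runs 4, rem=2, quantum used, demote→Q2. Q0=[] Q1=[P2,P3,P4] Q2=[P1]
t=16-20: P2@Q1 runs 4, rem=7, quantum used, demote→Q2. Q0=[] Q1=[P3,P4] Q2=[P1,P2]
t=20-24: P3@Q1 runs 4, rem=6, quantum used, demote→Q2. Q0=[] Q1=[P4] Q2=[P1,P2,P3]
t=24-28: P4@Q1 runs 4, rem=5, quantum used, demote→Q2. Q0=[] Q1=[] Q2=[P1,P2,P3,P4]
t=28-30: P1@Q2 runs 2, rem=0, completes. Q0=[] Q1=[] Q2=[P2,P3,P4]
t=30-37: P2@Q2 runs 7, rem=0, completes. Q0=[] Q1=[] Q2=[P3,P4]
t=37-43: P3@Q2 runs 6, rem=0, completes. Q0=[] Q1=[] Q2=[P4]
t=43-48: P4@Q2 runs 5, rem=0, completes. Q0=[] Q1=[] Q2=[]

Answer: P1,P2,P3,P4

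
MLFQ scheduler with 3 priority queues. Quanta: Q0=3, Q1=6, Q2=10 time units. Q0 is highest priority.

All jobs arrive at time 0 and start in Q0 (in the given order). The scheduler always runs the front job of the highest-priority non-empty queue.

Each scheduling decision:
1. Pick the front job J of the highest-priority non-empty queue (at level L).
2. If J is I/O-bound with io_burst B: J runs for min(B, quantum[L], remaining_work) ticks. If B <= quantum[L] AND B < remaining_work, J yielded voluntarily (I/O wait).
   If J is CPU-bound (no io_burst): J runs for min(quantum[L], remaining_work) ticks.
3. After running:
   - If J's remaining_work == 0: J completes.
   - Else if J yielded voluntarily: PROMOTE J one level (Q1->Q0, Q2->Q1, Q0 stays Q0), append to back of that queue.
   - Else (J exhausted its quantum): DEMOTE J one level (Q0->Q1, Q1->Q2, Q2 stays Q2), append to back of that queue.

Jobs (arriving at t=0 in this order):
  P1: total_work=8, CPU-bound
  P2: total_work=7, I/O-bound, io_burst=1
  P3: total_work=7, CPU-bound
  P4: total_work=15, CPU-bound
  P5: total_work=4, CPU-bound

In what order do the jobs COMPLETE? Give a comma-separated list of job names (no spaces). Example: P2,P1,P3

t=0-3: P1@Q0 runs 3, rem=5, quantum used, demote→Q1. Q0=[P2,P3,P4,P5] Q1=[P1] Q2=[]
t=3-4: P2@Q0 runs 1, rem=6, I/O yield, promote→Q0. Q0=[P3,P4,P5,P2] Q1=[P1] Q2=[]
t=4-7: P3@Q0 runs 3, rem=4, quantum used, demote→Q1. Q0=[P4,P5,P2] Q1=[P1,P3] Q2=[]
t=7-10: P4@Q0 runs 3, rem=12, quantum used, demote→Q1. Q0=[P5,P2] Q1=[P1,P3,P4] Q2=[]
t=10-13: P5@Q0 runs 3, rem=1, quantum used, demote→Q1. Q0=[P2] Q1=[P1,P3,P4,P5] Q2=[]
t=13-14: P2@Q0 runs 1, rem=5, I/O yield, promote→Q0. Q0=[P2] Q1=[P1,P3,P4,P5] Q2=[]
t=14-15: P2@Q0 runs 1, rem=4, I/O yield, promote→Q0. Q0=[P2] Q1=[P1,P3,P4,P5] Q2=[]
t=15-16: P2@Q0 runs 1, rem=3, I/O yield, promote→Q0. Q0=[P2] Q1=[P1,P3,P4,P5] Q2=[]
t=16-17: P2@Q0 runs 1, rem=2, I/O yield, promote→Q0. Q0=[P2] Q1=[P1,P3,P4,P5] Q2=[]
t=17-18: P2@Q0 runs 1, rem=1, I/O yield, promote→Q0. Q0=[P2] Q1=[P1,P3,P4,P5] Q2=[]
t=18-19: P2@Q0 runs 1, rem=0, completes. Q0=[] Q1=[P1,P3,P4,P5] Q2=[]
t=19-24: P1@Q1 runs 5, rem=0, completes. Q0=[] Q1=[P3,P4,P5] Q2=[]
t=24-28: P3@Q1 runs 4, rem=0, completes. Q0=[] Q1=[P4,P5] Q2=[]
t=28-34: P4@Q1 runs 6, rem=6, quantum used, demote→Q2. Q0=[] Q1=[P5] Q2=[P4]
t=34-35: P5@Q1 runs 1, rem=0, completes. Q0=[] Q1=[] Q2=[P4]
t=35-41: P4@Q2 runs 6, rem=0, completes. Q0=[] Q1=[] Q2=[]

Answer: P2,P1,P3,P5,P4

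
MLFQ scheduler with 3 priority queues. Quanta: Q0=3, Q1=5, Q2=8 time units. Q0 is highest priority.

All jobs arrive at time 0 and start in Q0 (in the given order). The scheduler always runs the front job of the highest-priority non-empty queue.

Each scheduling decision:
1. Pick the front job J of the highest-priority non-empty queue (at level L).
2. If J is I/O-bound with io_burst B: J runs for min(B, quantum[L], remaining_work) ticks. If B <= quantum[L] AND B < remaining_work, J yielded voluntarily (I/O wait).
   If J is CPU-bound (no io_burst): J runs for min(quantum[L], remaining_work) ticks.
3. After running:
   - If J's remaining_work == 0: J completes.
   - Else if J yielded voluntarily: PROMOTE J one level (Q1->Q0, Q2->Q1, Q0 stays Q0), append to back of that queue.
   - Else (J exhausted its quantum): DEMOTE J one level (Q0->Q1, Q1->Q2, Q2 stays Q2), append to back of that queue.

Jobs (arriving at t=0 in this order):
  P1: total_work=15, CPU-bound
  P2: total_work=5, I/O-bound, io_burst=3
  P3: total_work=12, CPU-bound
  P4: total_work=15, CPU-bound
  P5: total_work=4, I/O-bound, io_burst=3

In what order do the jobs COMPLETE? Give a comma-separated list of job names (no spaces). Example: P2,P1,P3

Answer: P2,P5,P1,P3,P4

Derivation:
t=0-3: P1@Q0 runs 3, rem=12, quantum used, demote→Q1. Q0=[P2,P3,P4,P5] Q1=[P1] Q2=[]
t=3-6: P2@Q0 runs 3, rem=2, I/O yield, promote→Q0. Q0=[P3,P4,P5,P2] Q1=[P1] Q2=[]
t=6-9: P3@Q0 runs 3, rem=9, quantum used, demote→Q1. Q0=[P4,P5,P2] Q1=[P1,P3] Q2=[]
t=9-12: P4@Q0 runs 3, rem=12, quantum used, demote→Q1. Q0=[P5,P2] Q1=[P1,P3,P4] Q2=[]
t=12-15: P5@Q0 runs 3, rem=1, I/O yield, promote→Q0. Q0=[P2,P5] Q1=[P1,P3,P4] Q2=[]
t=15-17: P2@Q0 runs 2, rem=0, completes. Q0=[P5] Q1=[P1,P3,P4] Q2=[]
t=17-18: P5@Q0 runs 1, rem=0, completes. Q0=[] Q1=[P1,P3,P4] Q2=[]
t=18-23: P1@Q1 runs 5, rem=7, quantum used, demote→Q2. Q0=[] Q1=[P3,P4] Q2=[P1]
t=23-28: P3@Q1 runs 5, rem=4, quantum used, demote→Q2. Q0=[] Q1=[P4] Q2=[P1,P3]
t=28-33: P4@Q1 runs 5, rem=7, quantum used, demote→Q2. Q0=[] Q1=[] Q2=[P1,P3,P4]
t=33-40: P1@Q2 runs 7, rem=0, completes. Q0=[] Q1=[] Q2=[P3,P4]
t=40-44: P3@Q2 runs 4, rem=0, completes. Q0=[] Q1=[] Q2=[P4]
t=44-51: P4@Q2 runs 7, rem=0, completes. Q0=[] Q1=[] Q2=[]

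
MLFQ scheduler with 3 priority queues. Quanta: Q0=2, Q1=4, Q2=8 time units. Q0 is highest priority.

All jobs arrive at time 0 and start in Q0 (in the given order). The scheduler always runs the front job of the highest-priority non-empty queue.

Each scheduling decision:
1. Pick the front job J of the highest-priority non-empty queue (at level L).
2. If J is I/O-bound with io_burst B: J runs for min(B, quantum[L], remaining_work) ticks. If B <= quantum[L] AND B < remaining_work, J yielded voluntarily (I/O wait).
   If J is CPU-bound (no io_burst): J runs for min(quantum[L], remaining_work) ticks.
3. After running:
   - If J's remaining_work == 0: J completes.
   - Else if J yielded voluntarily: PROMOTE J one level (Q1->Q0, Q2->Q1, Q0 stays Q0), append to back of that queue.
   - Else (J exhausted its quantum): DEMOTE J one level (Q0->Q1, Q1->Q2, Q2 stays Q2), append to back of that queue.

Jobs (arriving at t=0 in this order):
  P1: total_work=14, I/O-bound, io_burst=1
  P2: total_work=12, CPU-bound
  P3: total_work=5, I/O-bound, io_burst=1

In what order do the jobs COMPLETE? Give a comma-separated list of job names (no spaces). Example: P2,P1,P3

t=0-1: P1@Q0 runs 1, rem=13, I/O yield, promote→Q0. Q0=[P2,P3,P1] Q1=[] Q2=[]
t=1-3: P2@Q0 runs 2, rem=10, quantum used, demote→Q1. Q0=[P3,P1] Q1=[P2] Q2=[]
t=3-4: P3@Q0 runs 1, rem=4, I/O yield, promote→Q0. Q0=[P1,P3] Q1=[P2] Q2=[]
t=4-5: P1@Q0 runs 1, rem=12, I/O yield, promote→Q0. Q0=[P3,P1] Q1=[P2] Q2=[]
t=5-6: P3@Q0 runs 1, rem=3, I/O yield, promote→Q0. Q0=[P1,P3] Q1=[P2] Q2=[]
t=6-7: P1@Q0 runs 1, rem=11, I/O yield, promote→Q0. Q0=[P3,P1] Q1=[P2] Q2=[]
t=7-8: P3@Q0 runs 1, rem=2, I/O yield, promote→Q0. Q0=[P1,P3] Q1=[P2] Q2=[]
t=8-9: P1@Q0 runs 1, rem=10, I/O yield, promote→Q0. Q0=[P3,P1] Q1=[P2] Q2=[]
t=9-10: P3@Q0 runs 1, rem=1, I/O yield, promote→Q0. Q0=[P1,P3] Q1=[P2] Q2=[]
t=10-11: P1@Q0 runs 1, rem=9, I/O yield, promote→Q0. Q0=[P3,P1] Q1=[P2] Q2=[]
t=11-12: P3@Q0 runs 1, rem=0, completes. Q0=[P1] Q1=[P2] Q2=[]
t=12-13: P1@Q0 runs 1, rem=8, I/O yield, promote→Q0. Q0=[P1] Q1=[P2] Q2=[]
t=13-14: P1@Q0 runs 1, rem=7, I/O yield, promote→Q0. Q0=[P1] Q1=[P2] Q2=[]
t=14-15: P1@Q0 runs 1, rem=6, I/O yield, promote→Q0. Q0=[P1] Q1=[P2] Q2=[]
t=15-16: P1@Q0 runs 1, rem=5, I/O yield, promote→Q0. Q0=[P1] Q1=[P2] Q2=[]
t=16-17: P1@Q0 runs 1, rem=4, I/O yield, promote→Q0. Q0=[P1] Q1=[P2] Q2=[]
t=17-18: P1@Q0 runs 1, rem=3, I/O yield, promote→Q0. Q0=[P1] Q1=[P2] Q2=[]
t=18-19: P1@Q0 runs 1, rem=2, I/O yield, promote→Q0. Q0=[P1] Q1=[P2] Q2=[]
t=19-20: P1@Q0 runs 1, rem=1, I/O yield, promote→Q0. Q0=[P1] Q1=[P2] Q2=[]
t=20-21: P1@Q0 runs 1, rem=0, completes. Q0=[] Q1=[P2] Q2=[]
t=21-25: P2@Q1 runs 4, rem=6, quantum used, demote→Q2. Q0=[] Q1=[] Q2=[P2]
t=25-31: P2@Q2 runs 6, rem=0, completes. Q0=[] Q1=[] Q2=[]

Answer: P3,P1,P2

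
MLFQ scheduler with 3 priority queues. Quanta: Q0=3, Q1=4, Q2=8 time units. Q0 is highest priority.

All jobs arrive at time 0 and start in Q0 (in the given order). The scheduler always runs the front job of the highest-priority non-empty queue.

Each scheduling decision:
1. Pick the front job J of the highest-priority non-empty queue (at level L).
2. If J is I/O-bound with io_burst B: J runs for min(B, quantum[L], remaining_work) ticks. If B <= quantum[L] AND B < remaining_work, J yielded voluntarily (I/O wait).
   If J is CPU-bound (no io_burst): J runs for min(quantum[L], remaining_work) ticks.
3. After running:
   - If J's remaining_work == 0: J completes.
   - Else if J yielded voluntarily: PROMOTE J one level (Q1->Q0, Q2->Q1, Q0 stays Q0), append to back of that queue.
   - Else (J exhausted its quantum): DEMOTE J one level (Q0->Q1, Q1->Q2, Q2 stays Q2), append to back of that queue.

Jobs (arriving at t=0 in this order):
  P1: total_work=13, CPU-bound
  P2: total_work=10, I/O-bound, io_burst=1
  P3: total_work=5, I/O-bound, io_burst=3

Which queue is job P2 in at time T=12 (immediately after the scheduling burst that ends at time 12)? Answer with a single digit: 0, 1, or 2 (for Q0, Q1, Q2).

Answer: 0

Derivation:
t=0-3: P1@Q0 runs 3, rem=10, quantum used, demote→Q1. Q0=[P2,P3] Q1=[P1] Q2=[]
t=3-4: P2@Q0 runs 1, rem=9, I/O yield, promote→Q0. Q0=[P3,P2] Q1=[P1] Q2=[]
t=4-7: P3@Q0 runs 3, rem=2, I/O yield, promote→Q0. Q0=[P2,P3] Q1=[P1] Q2=[]
t=7-8: P2@Q0 runs 1, rem=8, I/O yield, promote→Q0. Q0=[P3,P2] Q1=[P1] Q2=[]
t=8-10: P3@Q0 runs 2, rem=0, completes. Q0=[P2] Q1=[P1] Q2=[]
t=10-11: P2@Q0 runs 1, rem=7, I/O yield, promote→Q0. Q0=[P2] Q1=[P1] Q2=[]
t=11-12: P2@Q0 runs 1, rem=6, I/O yield, promote→Q0. Q0=[P2] Q1=[P1] Q2=[]
t=12-13: P2@Q0 runs 1, rem=5, I/O yield, promote→Q0. Q0=[P2] Q1=[P1] Q2=[]
t=13-14: P2@Q0 runs 1, rem=4, I/O yield, promote→Q0. Q0=[P2] Q1=[P1] Q2=[]
t=14-15: P2@Q0 runs 1, rem=3, I/O yield, promote→Q0. Q0=[P2] Q1=[P1] Q2=[]
t=15-16: P2@Q0 runs 1, rem=2, I/O yield, promote→Q0. Q0=[P2] Q1=[P1] Q2=[]
t=16-17: P2@Q0 runs 1, rem=1, I/O yield, promote→Q0. Q0=[P2] Q1=[P1] Q2=[]
t=17-18: P2@Q0 runs 1, rem=0, completes. Q0=[] Q1=[P1] Q2=[]
t=18-22: P1@Q1 runs 4, rem=6, quantum used, demote→Q2. Q0=[] Q1=[] Q2=[P1]
t=22-28: P1@Q2 runs 6, rem=0, completes. Q0=[] Q1=[] Q2=[]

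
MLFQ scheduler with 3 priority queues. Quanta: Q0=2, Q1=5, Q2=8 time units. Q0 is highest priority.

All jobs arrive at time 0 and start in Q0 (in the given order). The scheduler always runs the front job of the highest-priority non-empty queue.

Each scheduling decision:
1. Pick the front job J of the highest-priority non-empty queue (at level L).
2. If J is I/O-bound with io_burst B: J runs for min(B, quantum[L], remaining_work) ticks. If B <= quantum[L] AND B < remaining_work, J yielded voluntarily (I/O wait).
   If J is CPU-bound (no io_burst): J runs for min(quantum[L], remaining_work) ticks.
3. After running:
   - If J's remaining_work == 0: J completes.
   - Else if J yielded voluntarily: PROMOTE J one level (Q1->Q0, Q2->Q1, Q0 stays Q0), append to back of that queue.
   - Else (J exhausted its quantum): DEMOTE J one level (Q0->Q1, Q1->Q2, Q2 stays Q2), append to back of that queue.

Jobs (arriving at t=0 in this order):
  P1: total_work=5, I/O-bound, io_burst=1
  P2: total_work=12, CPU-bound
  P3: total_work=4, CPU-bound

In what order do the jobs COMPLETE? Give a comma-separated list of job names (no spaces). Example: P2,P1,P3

t=0-1: P1@Q0 runs 1, rem=4, I/O yield, promote→Q0. Q0=[P2,P3,P1] Q1=[] Q2=[]
t=1-3: P2@Q0 runs 2, rem=10, quantum used, demote→Q1. Q0=[P3,P1] Q1=[P2] Q2=[]
t=3-5: P3@Q0 runs 2, rem=2, quantum used, demote→Q1. Q0=[P1] Q1=[P2,P3] Q2=[]
t=5-6: P1@Q0 runs 1, rem=3, I/O yield, promote→Q0. Q0=[P1] Q1=[P2,P3] Q2=[]
t=6-7: P1@Q0 runs 1, rem=2, I/O yield, promote→Q0. Q0=[P1] Q1=[P2,P3] Q2=[]
t=7-8: P1@Q0 runs 1, rem=1, I/O yield, promote→Q0. Q0=[P1] Q1=[P2,P3] Q2=[]
t=8-9: P1@Q0 runs 1, rem=0, completes. Q0=[] Q1=[P2,P3] Q2=[]
t=9-14: P2@Q1 runs 5, rem=5, quantum used, demote→Q2. Q0=[] Q1=[P3] Q2=[P2]
t=14-16: P3@Q1 runs 2, rem=0, completes. Q0=[] Q1=[] Q2=[P2]
t=16-21: P2@Q2 runs 5, rem=0, completes. Q0=[] Q1=[] Q2=[]

Answer: P1,P3,P2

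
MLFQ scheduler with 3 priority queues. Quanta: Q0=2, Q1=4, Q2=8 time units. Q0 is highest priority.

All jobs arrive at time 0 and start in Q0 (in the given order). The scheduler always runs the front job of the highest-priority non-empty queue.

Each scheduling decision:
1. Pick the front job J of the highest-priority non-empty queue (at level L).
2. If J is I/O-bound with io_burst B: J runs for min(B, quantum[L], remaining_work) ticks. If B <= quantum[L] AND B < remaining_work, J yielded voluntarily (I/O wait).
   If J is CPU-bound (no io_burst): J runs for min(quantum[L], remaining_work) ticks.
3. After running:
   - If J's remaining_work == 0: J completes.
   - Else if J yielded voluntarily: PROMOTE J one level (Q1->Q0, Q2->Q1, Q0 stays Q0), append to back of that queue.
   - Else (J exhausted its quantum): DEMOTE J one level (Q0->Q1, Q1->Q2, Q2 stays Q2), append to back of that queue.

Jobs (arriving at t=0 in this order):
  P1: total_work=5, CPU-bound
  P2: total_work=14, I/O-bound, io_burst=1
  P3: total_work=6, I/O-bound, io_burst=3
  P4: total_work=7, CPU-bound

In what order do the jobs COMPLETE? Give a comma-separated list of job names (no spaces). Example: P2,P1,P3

t=0-2: P1@Q0 runs 2, rem=3, quantum used, demote→Q1. Q0=[P2,P3,P4] Q1=[P1] Q2=[]
t=2-3: P2@Q0 runs 1, rem=13, I/O yield, promote→Q0. Q0=[P3,P4,P2] Q1=[P1] Q2=[]
t=3-5: P3@Q0 runs 2, rem=4, quantum used, demote→Q1. Q0=[P4,P2] Q1=[P1,P3] Q2=[]
t=5-7: P4@Q0 runs 2, rem=5, quantum used, demote→Q1. Q0=[P2] Q1=[P1,P3,P4] Q2=[]
t=7-8: P2@Q0 runs 1, rem=12, I/O yield, promote→Q0. Q0=[P2] Q1=[P1,P3,P4] Q2=[]
t=8-9: P2@Q0 runs 1, rem=11, I/O yield, promote→Q0. Q0=[P2] Q1=[P1,P3,P4] Q2=[]
t=9-10: P2@Q0 runs 1, rem=10, I/O yield, promote→Q0. Q0=[P2] Q1=[P1,P3,P4] Q2=[]
t=10-11: P2@Q0 runs 1, rem=9, I/O yield, promote→Q0. Q0=[P2] Q1=[P1,P3,P4] Q2=[]
t=11-12: P2@Q0 runs 1, rem=8, I/O yield, promote→Q0. Q0=[P2] Q1=[P1,P3,P4] Q2=[]
t=12-13: P2@Q0 runs 1, rem=7, I/O yield, promote→Q0. Q0=[P2] Q1=[P1,P3,P4] Q2=[]
t=13-14: P2@Q0 runs 1, rem=6, I/O yield, promote→Q0. Q0=[P2] Q1=[P1,P3,P4] Q2=[]
t=14-15: P2@Q0 runs 1, rem=5, I/O yield, promote→Q0. Q0=[P2] Q1=[P1,P3,P4] Q2=[]
t=15-16: P2@Q0 runs 1, rem=4, I/O yield, promote→Q0. Q0=[P2] Q1=[P1,P3,P4] Q2=[]
t=16-17: P2@Q0 runs 1, rem=3, I/O yield, promote→Q0. Q0=[P2] Q1=[P1,P3,P4] Q2=[]
t=17-18: P2@Q0 runs 1, rem=2, I/O yield, promote→Q0. Q0=[P2] Q1=[P1,P3,P4] Q2=[]
t=18-19: P2@Q0 runs 1, rem=1, I/O yield, promote→Q0. Q0=[P2] Q1=[P1,P3,P4] Q2=[]
t=19-20: P2@Q0 runs 1, rem=0, completes. Q0=[] Q1=[P1,P3,P4] Q2=[]
t=20-23: P1@Q1 runs 3, rem=0, completes. Q0=[] Q1=[P3,P4] Q2=[]
t=23-26: P3@Q1 runs 3, rem=1, I/O yield, promote→Q0. Q0=[P3] Q1=[P4] Q2=[]
t=26-27: P3@Q0 runs 1, rem=0, completes. Q0=[] Q1=[P4] Q2=[]
t=27-31: P4@Q1 runs 4, rem=1, quantum used, demote→Q2. Q0=[] Q1=[] Q2=[P4]
t=31-32: P4@Q2 runs 1, rem=0, completes. Q0=[] Q1=[] Q2=[]

Answer: P2,P1,P3,P4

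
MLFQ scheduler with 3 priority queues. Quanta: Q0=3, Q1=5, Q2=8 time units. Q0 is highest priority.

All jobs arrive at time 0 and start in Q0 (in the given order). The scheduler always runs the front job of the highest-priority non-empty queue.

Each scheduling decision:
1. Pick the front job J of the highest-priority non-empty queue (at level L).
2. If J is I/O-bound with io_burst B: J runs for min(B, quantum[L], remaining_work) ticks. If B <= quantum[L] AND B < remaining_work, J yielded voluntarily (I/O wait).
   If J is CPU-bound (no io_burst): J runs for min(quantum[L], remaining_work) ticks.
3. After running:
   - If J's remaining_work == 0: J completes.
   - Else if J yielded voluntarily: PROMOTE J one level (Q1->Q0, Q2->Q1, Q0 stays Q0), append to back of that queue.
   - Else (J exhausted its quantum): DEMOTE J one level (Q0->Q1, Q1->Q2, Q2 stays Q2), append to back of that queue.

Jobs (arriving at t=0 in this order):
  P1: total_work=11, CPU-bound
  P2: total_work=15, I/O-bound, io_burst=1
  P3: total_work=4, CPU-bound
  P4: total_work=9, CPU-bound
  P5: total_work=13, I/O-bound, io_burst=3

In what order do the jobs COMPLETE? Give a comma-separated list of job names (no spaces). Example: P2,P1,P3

Answer: P5,P2,P3,P1,P4

Derivation:
t=0-3: P1@Q0 runs 3, rem=8, quantum used, demote→Q1. Q0=[P2,P3,P4,P5] Q1=[P1] Q2=[]
t=3-4: P2@Q0 runs 1, rem=14, I/O yield, promote→Q0. Q0=[P3,P4,P5,P2] Q1=[P1] Q2=[]
t=4-7: P3@Q0 runs 3, rem=1, quantum used, demote→Q1. Q0=[P4,P5,P2] Q1=[P1,P3] Q2=[]
t=7-10: P4@Q0 runs 3, rem=6, quantum used, demote→Q1. Q0=[P5,P2] Q1=[P1,P3,P4] Q2=[]
t=10-13: P5@Q0 runs 3, rem=10, I/O yield, promote→Q0. Q0=[P2,P5] Q1=[P1,P3,P4] Q2=[]
t=13-14: P2@Q0 runs 1, rem=13, I/O yield, promote→Q0. Q0=[P5,P2] Q1=[P1,P3,P4] Q2=[]
t=14-17: P5@Q0 runs 3, rem=7, I/O yield, promote→Q0. Q0=[P2,P5] Q1=[P1,P3,P4] Q2=[]
t=17-18: P2@Q0 runs 1, rem=12, I/O yield, promote→Q0. Q0=[P5,P2] Q1=[P1,P3,P4] Q2=[]
t=18-21: P5@Q0 runs 3, rem=4, I/O yield, promote→Q0. Q0=[P2,P5] Q1=[P1,P3,P4] Q2=[]
t=21-22: P2@Q0 runs 1, rem=11, I/O yield, promote→Q0. Q0=[P5,P2] Q1=[P1,P3,P4] Q2=[]
t=22-25: P5@Q0 runs 3, rem=1, I/O yield, promote→Q0. Q0=[P2,P5] Q1=[P1,P3,P4] Q2=[]
t=25-26: P2@Q0 runs 1, rem=10, I/O yield, promote→Q0. Q0=[P5,P2] Q1=[P1,P3,P4] Q2=[]
t=26-27: P5@Q0 runs 1, rem=0, completes. Q0=[P2] Q1=[P1,P3,P4] Q2=[]
t=27-28: P2@Q0 runs 1, rem=9, I/O yield, promote→Q0. Q0=[P2] Q1=[P1,P3,P4] Q2=[]
t=28-29: P2@Q0 runs 1, rem=8, I/O yield, promote→Q0. Q0=[P2] Q1=[P1,P3,P4] Q2=[]
t=29-30: P2@Q0 runs 1, rem=7, I/O yield, promote→Q0. Q0=[P2] Q1=[P1,P3,P4] Q2=[]
t=30-31: P2@Q0 runs 1, rem=6, I/O yield, promote→Q0. Q0=[P2] Q1=[P1,P3,P4] Q2=[]
t=31-32: P2@Q0 runs 1, rem=5, I/O yield, promote→Q0. Q0=[P2] Q1=[P1,P3,P4] Q2=[]
t=32-33: P2@Q0 runs 1, rem=4, I/O yield, promote→Q0. Q0=[P2] Q1=[P1,P3,P4] Q2=[]
t=33-34: P2@Q0 runs 1, rem=3, I/O yield, promote→Q0. Q0=[P2] Q1=[P1,P3,P4] Q2=[]
t=34-35: P2@Q0 runs 1, rem=2, I/O yield, promote→Q0. Q0=[P2] Q1=[P1,P3,P4] Q2=[]
t=35-36: P2@Q0 runs 1, rem=1, I/O yield, promote→Q0. Q0=[P2] Q1=[P1,P3,P4] Q2=[]
t=36-37: P2@Q0 runs 1, rem=0, completes. Q0=[] Q1=[P1,P3,P4] Q2=[]
t=37-42: P1@Q1 runs 5, rem=3, quantum used, demote→Q2. Q0=[] Q1=[P3,P4] Q2=[P1]
t=42-43: P3@Q1 runs 1, rem=0, completes. Q0=[] Q1=[P4] Q2=[P1]
t=43-48: P4@Q1 runs 5, rem=1, quantum used, demote→Q2. Q0=[] Q1=[] Q2=[P1,P4]
t=48-51: P1@Q2 runs 3, rem=0, completes. Q0=[] Q1=[] Q2=[P4]
t=51-52: P4@Q2 runs 1, rem=0, completes. Q0=[] Q1=[] Q2=[]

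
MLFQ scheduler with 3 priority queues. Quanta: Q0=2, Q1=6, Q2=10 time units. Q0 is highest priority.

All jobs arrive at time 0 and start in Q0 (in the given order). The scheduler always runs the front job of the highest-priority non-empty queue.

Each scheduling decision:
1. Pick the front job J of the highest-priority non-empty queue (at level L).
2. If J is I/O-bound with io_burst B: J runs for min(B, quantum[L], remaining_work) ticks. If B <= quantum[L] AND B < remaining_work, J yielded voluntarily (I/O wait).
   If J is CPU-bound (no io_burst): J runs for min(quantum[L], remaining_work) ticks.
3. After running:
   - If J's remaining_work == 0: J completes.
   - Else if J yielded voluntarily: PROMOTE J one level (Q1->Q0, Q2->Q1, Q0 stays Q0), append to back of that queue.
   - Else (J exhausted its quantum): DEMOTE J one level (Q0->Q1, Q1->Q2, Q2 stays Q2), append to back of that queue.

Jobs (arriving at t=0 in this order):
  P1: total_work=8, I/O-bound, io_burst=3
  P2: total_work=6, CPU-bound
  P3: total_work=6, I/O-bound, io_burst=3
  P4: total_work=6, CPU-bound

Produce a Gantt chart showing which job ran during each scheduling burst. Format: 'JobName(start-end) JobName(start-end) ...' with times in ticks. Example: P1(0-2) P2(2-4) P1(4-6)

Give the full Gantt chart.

Answer: P1(0-2) P2(2-4) P3(4-6) P4(6-8) P1(8-11) P1(11-13) P2(13-17) P3(17-20) P3(20-21) P4(21-25) P1(25-26)

Derivation:
t=0-2: P1@Q0 runs 2, rem=6, quantum used, demote→Q1. Q0=[P2,P3,P4] Q1=[P1] Q2=[]
t=2-4: P2@Q0 runs 2, rem=4, quantum used, demote→Q1. Q0=[P3,P4] Q1=[P1,P2] Q2=[]
t=4-6: P3@Q0 runs 2, rem=4, quantum used, demote→Q1. Q0=[P4] Q1=[P1,P2,P3] Q2=[]
t=6-8: P4@Q0 runs 2, rem=4, quantum used, demote→Q1. Q0=[] Q1=[P1,P2,P3,P4] Q2=[]
t=8-11: P1@Q1 runs 3, rem=3, I/O yield, promote→Q0. Q0=[P1] Q1=[P2,P3,P4] Q2=[]
t=11-13: P1@Q0 runs 2, rem=1, quantum used, demote→Q1. Q0=[] Q1=[P2,P3,P4,P1] Q2=[]
t=13-17: P2@Q1 runs 4, rem=0, completes. Q0=[] Q1=[P3,P4,P1] Q2=[]
t=17-20: P3@Q1 runs 3, rem=1, I/O yield, promote→Q0. Q0=[P3] Q1=[P4,P1] Q2=[]
t=20-21: P3@Q0 runs 1, rem=0, completes. Q0=[] Q1=[P4,P1] Q2=[]
t=21-25: P4@Q1 runs 4, rem=0, completes. Q0=[] Q1=[P1] Q2=[]
t=25-26: P1@Q1 runs 1, rem=0, completes. Q0=[] Q1=[] Q2=[]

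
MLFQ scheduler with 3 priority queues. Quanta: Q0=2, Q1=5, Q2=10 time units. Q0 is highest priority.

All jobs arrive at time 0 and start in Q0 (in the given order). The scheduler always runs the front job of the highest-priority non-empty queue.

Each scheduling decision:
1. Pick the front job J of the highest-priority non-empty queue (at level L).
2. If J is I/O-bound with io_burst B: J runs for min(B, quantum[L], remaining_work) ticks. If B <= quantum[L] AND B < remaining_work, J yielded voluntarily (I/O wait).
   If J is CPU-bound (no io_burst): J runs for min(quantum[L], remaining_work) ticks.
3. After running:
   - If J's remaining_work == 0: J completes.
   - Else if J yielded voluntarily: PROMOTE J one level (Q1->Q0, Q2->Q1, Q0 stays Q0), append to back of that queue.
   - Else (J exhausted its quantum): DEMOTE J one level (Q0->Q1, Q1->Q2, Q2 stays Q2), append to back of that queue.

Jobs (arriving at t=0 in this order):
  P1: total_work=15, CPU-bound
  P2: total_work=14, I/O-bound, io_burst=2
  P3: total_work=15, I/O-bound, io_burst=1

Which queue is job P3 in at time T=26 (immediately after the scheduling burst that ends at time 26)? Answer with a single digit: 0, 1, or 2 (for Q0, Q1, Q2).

t=0-2: P1@Q0 runs 2, rem=13, quantum used, demote→Q1. Q0=[P2,P3] Q1=[P1] Q2=[]
t=2-4: P2@Q0 runs 2, rem=12, I/O yield, promote→Q0. Q0=[P3,P2] Q1=[P1] Q2=[]
t=4-5: P3@Q0 runs 1, rem=14, I/O yield, promote→Q0. Q0=[P2,P3] Q1=[P1] Q2=[]
t=5-7: P2@Q0 runs 2, rem=10, I/O yield, promote→Q0. Q0=[P3,P2] Q1=[P1] Q2=[]
t=7-8: P3@Q0 runs 1, rem=13, I/O yield, promote→Q0. Q0=[P2,P3] Q1=[P1] Q2=[]
t=8-10: P2@Q0 runs 2, rem=8, I/O yield, promote→Q0. Q0=[P3,P2] Q1=[P1] Q2=[]
t=10-11: P3@Q0 runs 1, rem=12, I/O yield, promote→Q0. Q0=[P2,P3] Q1=[P1] Q2=[]
t=11-13: P2@Q0 runs 2, rem=6, I/O yield, promote→Q0. Q0=[P3,P2] Q1=[P1] Q2=[]
t=13-14: P3@Q0 runs 1, rem=11, I/O yield, promote→Q0. Q0=[P2,P3] Q1=[P1] Q2=[]
t=14-16: P2@Q0 runs 2, rem=4, I/O yield, promote→Q0. Q0=[P3,P2] Q1=[P1] Q2=[]
t=16-17: P3@Q0 runs 1, rem=10, I/O yield, promote→Q0. Q0=[P2,P3] Q1=[P1] Q2=[]
t=17-19: P2@Q0 runs 2, rem=2, I/O yield, promote→Q0. Q0=[P3,P2] Q1=[P1] Q2=[]
t=19-20: P3@Q0 runs 1, rem=9, I/O yield, promote→Q0. Q0=[P2,P3] Q1=[P1] Q2=[]
t=20-22: P2@Q0 runs 2, rem=0, completes. Q0=[P3] Q1=[P1] Q2=[]
t=22-23: P3@Q0 runs 1, rem=8, I/O yield, promote→Q0. Q0=[P3] Q1=[P1] Q2=[]
t=23-24: P3@Q0 runs 1, rem=7, I/O yield, promote→Q0. Q0=[P3] Q1=[P1] Q2=[]
t=24-25: P3@Q0 runs 1, rem=6, I/O yield, promote→Q0. Q0=[P3] Q1=[P1] Q2=[]
t=25-26: P3@Q0 runs 1, rem=5, I/O yield, promote→Q0. Q0=[P3] Q1=[P1] Q2=[]
t=26-27: P3@Q0 runs 1, rem=4, I/O yield, promote→Q0. Q0=[P3] Q1=[P1] Q2=[]
t=27-28: P3@Q0 runs 1, rem=3, I/O yield, promote→Q0. Q0=[P3] Q1=[P1] Q2=[]
t=28-29: P3@Q0 runs 1, rem=2, I/O yield, promote→Q0. Q0=[P3] Q1=[P1] Q2=[]
t=29-30: P3@Q0 runs 1, rem=1, I/O yield, promote→Q0. Q0=[P3] Q1=[P1] Q2=[]
t=30-31: P3@Q0 runs 1, rem=0, completes. Q0=[] Q1=[P1] Q2=[]
t=31-36: P1@Q1 runs 5, rem=8, quantum used, demote→Q2. Q0=[] Q1=[] Q2=[P1]
t=36-44: P1@Q2 runs 8, rem=0, completes. Q0=[] Q1=[] Q2=[]

Answer: 0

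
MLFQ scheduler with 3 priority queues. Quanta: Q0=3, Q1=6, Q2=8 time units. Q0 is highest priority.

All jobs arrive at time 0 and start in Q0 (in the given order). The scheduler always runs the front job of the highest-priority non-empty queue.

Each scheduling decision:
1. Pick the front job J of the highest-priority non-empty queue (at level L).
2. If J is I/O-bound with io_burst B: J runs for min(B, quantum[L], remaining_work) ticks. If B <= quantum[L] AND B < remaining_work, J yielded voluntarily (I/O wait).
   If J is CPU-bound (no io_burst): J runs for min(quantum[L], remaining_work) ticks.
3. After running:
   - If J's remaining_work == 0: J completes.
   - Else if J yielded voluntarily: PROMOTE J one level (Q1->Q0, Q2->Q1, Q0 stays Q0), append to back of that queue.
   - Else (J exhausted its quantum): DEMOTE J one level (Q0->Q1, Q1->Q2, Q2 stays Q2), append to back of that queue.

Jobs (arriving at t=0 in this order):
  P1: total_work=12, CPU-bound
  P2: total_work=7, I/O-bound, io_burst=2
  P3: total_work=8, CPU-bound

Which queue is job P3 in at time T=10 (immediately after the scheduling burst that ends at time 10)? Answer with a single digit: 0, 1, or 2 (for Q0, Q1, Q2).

t=0-3: P1@Q0 runs 3, rem=9, quantum used, demote→Q1. Q0=[P2,P3] Q1=[P1] Q2=[]
t=3-5: P2@Q0 runs 2, rem=5, I/O yield, promote→Q0. Q0=[P3,P2] Q1=[P1] Q2=[]
t=5-8: P3@Q0 runs 3, rem=5, quantum used, demote→Q1. Q0=[P2] Q1=[P1,P3] Q2=[]
t=8-10: P2@Q0 runs 2, rem=3, I/O yield, promote→Q0. Q0=[P2] Q1=[P1,P3] Q2=[]
t=10-12: P2@Q0 runs 2, rem=1, I/O yield, promote→Q0. Q0=[P2] Q1=[P1,P3] Q2=[]
t=12-13: P2@Q0 runs 1, rem=0, completes. Q0=[] Q1=[P1,P3] Q2=[]
t=13-19: P1@Q1 runs 6, rem=3, quantum used, demote→Q2. Q0=[] Q1=[P3] Q2=[P1]
t=19-24: P3@Q1 runs 5, rem=0, completes. Q0=[] Q1=[] Q2=[P1]
t=24-27: P1@Q2 runs 3, rem=0, completes. Q0=[] Q1=[] Q2=[]

Answer: 1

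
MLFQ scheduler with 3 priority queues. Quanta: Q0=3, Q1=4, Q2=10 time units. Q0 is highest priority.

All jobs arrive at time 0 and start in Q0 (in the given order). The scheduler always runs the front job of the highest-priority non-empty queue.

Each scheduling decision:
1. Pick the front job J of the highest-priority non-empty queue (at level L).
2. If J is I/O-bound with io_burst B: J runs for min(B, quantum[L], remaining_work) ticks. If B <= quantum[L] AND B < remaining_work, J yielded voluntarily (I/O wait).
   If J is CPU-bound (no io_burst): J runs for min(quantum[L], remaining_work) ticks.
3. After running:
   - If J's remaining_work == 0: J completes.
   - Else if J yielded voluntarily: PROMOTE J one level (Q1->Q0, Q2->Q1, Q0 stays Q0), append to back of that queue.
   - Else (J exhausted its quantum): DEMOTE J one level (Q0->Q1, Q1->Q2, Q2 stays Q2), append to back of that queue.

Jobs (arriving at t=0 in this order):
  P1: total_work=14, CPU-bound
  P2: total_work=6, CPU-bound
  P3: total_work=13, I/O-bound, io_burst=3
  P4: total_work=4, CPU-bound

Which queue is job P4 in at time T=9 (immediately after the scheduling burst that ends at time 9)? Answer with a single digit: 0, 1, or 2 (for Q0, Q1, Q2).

Answer: 0

Derivation:
t=0-3: P1@Q0 runs 3, rem=11, quantum used, demote→Q1. Q0=[P2,P3,P4] Q1=[P1] Q2=[]
t=3-6: P2@Q0 runs 3, rem=3, quantum used, demote→Q1. Q0=[P3,P4] Q1=[P1,P2] Q2=[]
t=6-9: P3@Q0 runs 3, rem=10, I/O yield, promote→Q0. Q0=[P4,P3] Q1=[P1,P2] Q2=[]
t=9-12: P4@Q0 runs 3, rem=1, quantum used, demote→Q1. Q0=[P3] Q1=[P1,P2,P4] Q2=[]
t=12-15: P3@Q0 runs 3, rem=7, I/O yield, promote→Q0. Q0=[P3] Q1=[P1,P2,P4] Q2=[]
t=15-18: P3@Q0 runs 3, rem=4, I/O yield, promote→Q0. Q0=[P3] Q1=[P1,P2,P4] Q2=[]
t=18-21: P3@Q0 runs 3, rem=1, I/O yield, promote→Q0. Q0=[P3] Q1=[P1,P2,P4] Q2=[]
t=21-22: P3@Q0 runs 1, rem=0, completes. Q0=[] Q1=[P1,P2,P4] Q2=[]
t=22-26: P1@Q1 runs 4, rem=7, quantum used, demote→Q2. Q0=[] Q1=[P2,P4] Q2=[P1]
t=26-29: P2@Q1 runs 3, rem=0, completes. Q0=[] Q1=[P4] Q2=[P1]
t=29-30: P4@Q1 runs 1, rem=0, completes. Q0=[] Q1=[] Q2=[P1]
t=30-37: P1@Q2 runs 7, rem=0, completes. Q0=[] Q1=[] Q2=[]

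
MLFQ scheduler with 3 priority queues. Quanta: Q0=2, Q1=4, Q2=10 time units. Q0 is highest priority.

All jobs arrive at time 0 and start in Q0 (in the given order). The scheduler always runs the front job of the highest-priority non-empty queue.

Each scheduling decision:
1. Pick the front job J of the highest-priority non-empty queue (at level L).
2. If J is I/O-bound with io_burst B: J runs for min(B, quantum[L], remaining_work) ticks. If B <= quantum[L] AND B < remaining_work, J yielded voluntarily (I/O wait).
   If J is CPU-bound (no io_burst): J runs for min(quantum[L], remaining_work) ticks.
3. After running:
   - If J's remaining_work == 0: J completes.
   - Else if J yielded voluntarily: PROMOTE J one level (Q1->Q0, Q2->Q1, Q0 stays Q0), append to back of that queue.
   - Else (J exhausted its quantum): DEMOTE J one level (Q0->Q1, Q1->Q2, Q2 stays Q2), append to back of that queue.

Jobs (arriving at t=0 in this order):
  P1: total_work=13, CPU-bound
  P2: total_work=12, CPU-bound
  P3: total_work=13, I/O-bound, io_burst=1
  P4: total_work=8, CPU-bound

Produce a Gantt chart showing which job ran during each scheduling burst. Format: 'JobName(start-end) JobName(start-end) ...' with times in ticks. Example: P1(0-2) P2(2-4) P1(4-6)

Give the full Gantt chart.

Answer: P1(0-2) P2(2-4) P3(4-5) P4(5-7) P3(7-8) P3(8-9) P3(9-10) P3(10-11) P3(11-12) P3(12-13) P3(13-14) P3(14-15) P3(15-16) P3(16-17) P3(17-18) P3(18-19) P1(19-23) P2(23-27) P4(27-31) P1(31-38) P2(38-44) P4(44-46)

Derivation:
t=0-2: P1@Q0 runs 2, rem=11, quantum used, demote→Q1. Q0=[P2,P3,P4] Q1=[P1] Q2=[]
t=2-4: P2@Q0 runs 2, rem=10, quantum used, demote→Q1. Q0=[P3,P4] Q1=[P1,P2] Q2=[]
t=4-5: P3@Q0 runs 1, rem=12, I/O yield, promote→Q0. Q0=[P4,P3] Q1=[P1,P2] Q2=[]
t=5-7: P4@Q0 runs 2, rem=6, quantum used, demote→Q1. Q0=[P3] Q1=[P1,P2,P4] Q2=[]
t=7-8: P3@Q0 runs 1, rem=11, I/O yield, promote→Q0. Q0=[P3] Q1=[P1,P2,P4] Q2=[]
t=8-9: P3@Q0 runs 1, rem=10, I/O yield, promote→Q0. Q0=[P3] Q1=[P1,P2,P4] Q2=[]
t=9-10: P3@Q0 runs 1, rem=9, I/O yield, promote→Q0. Q0=[P3] Q1=[P1,P2,P4] Q2=[]
t=10-11: P3@Q0 runs 1, rem=8, I/O yield, promote→Q0. Q0=[P3] Q1=[P1,P2,P4] Q2=[]
t=11-12: P3@Q0 runs 1, rem=7, I/O yield, promote→Q0. Q0=[P3] Q1=[P1,P2,P4] Q2=[]
t=12-13: P3@Q0 runs 1, rem=6, I/O yield, promote→Q0. Q0=[P3] Q1=[P1,P2,P4] Q2=[]
t=13-14: P3@Q0 runs 1, rem=5, I/O yield, promote→Q0. Q0=[P3] Q1=[P1,P2,P4] Q2=[]
t=14-15: P3@Q0 runs 1, rem=4, I/O yield, promote→Q0. Q0=[P3] Q1=[P1,P2,P4] Q2=[]
t=15-16: P3@Q0 runs 1, rem=3, I/O yield, promote→Q0. Q0=[P3] Q1=[P1,P2,P4] Q2=[]
t=16-17: P3@Q0 runs 1, rem=2, I/O yield, promote→Q0. Q0=[P3] Q1=[P1,P2,P4] Q2=[]
t=17-18: P3@Q0 runs 1, rem=1, I/O yield, promote→Q0. Q0=[P3] Q1=[P1,P2,P4] Q2=[]
t=18-19: P3@Q0 runs 1, rem=0, completes. Q0=[] Q1=[P1,P2,P4] Q2=[]
t=19-23: P1@Q1 runs 4, rem=7, quantum used, demote→Q2. Q0=[] Q1=[P2,P4] Q2=[P1]
t=23-27: P2@Q1 runs 4, rem=6, quantum used, demote→Q2. Q0=[] Q1=[P4] Q2=[P1,P2]
t=27-31: P4@Q1 runs 4, rem=2, quantum used, demote→Q2. Q0=[] Q1=[] Q2=[P1,P2,P4]
t=31-38: P1@Q2 runs 7, rem=0, completes. Q0=[] Q1=[] Q2=[P2,P4]
t=38-44: P2@Q2 runs 6, rem=0, completes. Q0=[] Q1=[] Q2=[P4]
t=44-46: P4@Q2 runs 2, rem=0, completes. Q0=[] Q1=[] Q2=[]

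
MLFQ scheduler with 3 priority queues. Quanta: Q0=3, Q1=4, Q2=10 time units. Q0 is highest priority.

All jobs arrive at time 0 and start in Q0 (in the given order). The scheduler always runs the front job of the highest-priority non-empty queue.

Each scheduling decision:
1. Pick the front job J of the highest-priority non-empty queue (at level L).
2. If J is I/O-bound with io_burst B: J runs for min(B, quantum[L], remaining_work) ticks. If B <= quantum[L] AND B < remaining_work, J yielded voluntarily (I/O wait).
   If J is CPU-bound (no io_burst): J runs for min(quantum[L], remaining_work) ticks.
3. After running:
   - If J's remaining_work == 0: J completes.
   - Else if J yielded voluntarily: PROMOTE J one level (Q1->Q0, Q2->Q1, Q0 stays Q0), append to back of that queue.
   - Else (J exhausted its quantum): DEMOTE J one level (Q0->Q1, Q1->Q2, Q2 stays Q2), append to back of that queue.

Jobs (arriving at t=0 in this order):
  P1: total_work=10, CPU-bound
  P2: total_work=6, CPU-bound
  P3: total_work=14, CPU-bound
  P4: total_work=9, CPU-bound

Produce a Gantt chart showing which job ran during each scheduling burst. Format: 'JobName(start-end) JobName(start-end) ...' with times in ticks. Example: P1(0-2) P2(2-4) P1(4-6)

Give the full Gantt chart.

t=0-3: P1@Q0 runs 3, rem=7, quantum used, demote→Q1. Q0=[P2,P3,P4] Q1=[P1] Q2=[]
t=3-6: P2@Q0 runs 3, rem=3, quantum used, demote→Q1. Q0=[P3,P4] Q1=[P1,P2] Q2=[]
t=6-9: P3@Q0 runs 3, rem=11, quantum used, demote→Q1. Q0=[P4] Q1=[P1,P2,P3] Q2=[]
t=9-12: P4@Q0 runs 3, rem=6, quantum used, demote→Q1. Q0=[] Q1=[P1,P2,P3,P4] Q2=[]
t=12-16: P1@Q1 runs 4, rem=3, quantum used, demote→Q2. Q0=[] Q1=[P2,P3,P4] Q2=[P1]
t=16-19: P2@Q1 runs 3, rem=0, completes. Q0=[] Q1=[P3,P4] Q2=[P1]
t=19-23: P3@Q1 runs 4, rem=7, quantum used, demote→Q2. Q0=[] Q1=[P4] Q2=[P1,P3]
t=23-27: P4@Q1 runs 4, rem=2, quantum used, demote→Q2. Q0=[] Q1=[] Q2=[P1,P3,P4]
t=27-30: P1@Q2 runs 3, rem=0, completes. Q0=[] Q1=[] Q2=[P3,P4]
t=30-37: P3@Q2 runs 7, rem=0, completes. Q0=[] Q1=[] Q2=[P4]
t=37-39: P4@Q2 runs 2, rem=0, completes. Q0=[] Q1=[] Q2=[]

Answer: P1(0-3) P2(3-6) P3(6-9) P4(9-12) P1(12-16) P2(16-19) P3(19-23) P4(23-27) P1(27-30) P3(30-37) P4(37-39)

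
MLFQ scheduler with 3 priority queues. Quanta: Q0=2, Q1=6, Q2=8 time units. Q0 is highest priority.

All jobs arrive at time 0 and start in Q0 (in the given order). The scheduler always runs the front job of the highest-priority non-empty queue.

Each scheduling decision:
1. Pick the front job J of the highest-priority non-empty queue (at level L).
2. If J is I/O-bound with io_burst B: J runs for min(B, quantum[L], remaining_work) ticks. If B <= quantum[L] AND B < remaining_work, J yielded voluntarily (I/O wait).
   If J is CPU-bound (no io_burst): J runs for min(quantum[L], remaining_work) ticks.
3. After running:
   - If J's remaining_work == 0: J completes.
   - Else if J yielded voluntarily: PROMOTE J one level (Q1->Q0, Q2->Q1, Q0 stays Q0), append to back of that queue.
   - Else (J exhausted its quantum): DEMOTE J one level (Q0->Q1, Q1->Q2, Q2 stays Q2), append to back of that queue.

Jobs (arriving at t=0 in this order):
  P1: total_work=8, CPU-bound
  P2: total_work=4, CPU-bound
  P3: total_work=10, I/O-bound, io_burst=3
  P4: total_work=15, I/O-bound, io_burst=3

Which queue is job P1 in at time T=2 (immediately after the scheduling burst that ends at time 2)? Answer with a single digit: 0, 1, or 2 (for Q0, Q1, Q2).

Answer: 1

Derivation:
t=0-2: P1@Q0 runs 2, rem=6, quantum used, demote→Q1. Q0=[P2,P3,P4] Q1=[P1] Q2=[]
t=2-4: P2@Q0 runs 2, rem=2, quantum used, demote→Q1. Q0=[P3,P4] Q1=[P1,P2] Q2=[]
t=4-6: P3@Q0 runs 2, rem=8, quantum used, demote→Q1. Q0=[P4] Q1=[P1,P2,P3] Q2=[]
t=6-8: P4@Q0 runs 2, rem=13, quantum used, demote→Q1. Q0=[] Q1=[P1,P2,P3,P4] Q2=[]
t=8-14: P1@Q1 runs 6, rem=0, completes. Q0=[] Q1=[P2,P3,P4] Q2=[]
t=14-16: P2@Q1 runs 2, rem=0, completes. Q0=[] Q1=[P3,P4] Q2=[]
t=16-19: P3@Q1 runs 3, rem=5, I/O yield, promote→Q0. Q0=[P3] Q1=[P4] Q2=[]
t=19-21: P3@Q0 runs 2, rem=3, quantum used, demote→Q1. Q0=[] Q1=[P4,P3] Q2=[]
t=21-24: P4@Q1 runs 3, rem=10, I/O yield, promote→Q0. Q0=[P4] Q1=[P3] Q2=[]
t=24-26: P4@Q0 runs 2, rem=8, quantum used, demote→Q1. Q0=[] Q1=[P3,P4] Q2=[]
t=26-29: P3@Q1 runs 3, rem=0, completes. Q0=[] Q1=[P4] Q2=[]
t=29-32: P4@Q1 runs 3, rem=5, I/O yield, promote→Q0. Q0=[P4] Q1=[] Q2=[]
t=32-34: P4@Q0 runs 2, rem=3, quantum used, demote→Q1. Q0=[] Q1=[P4] Q2=[]
t=34-37: P4@Q1 runs 3, rem=0, completes. Q0=[] Q1=[] Q2=[]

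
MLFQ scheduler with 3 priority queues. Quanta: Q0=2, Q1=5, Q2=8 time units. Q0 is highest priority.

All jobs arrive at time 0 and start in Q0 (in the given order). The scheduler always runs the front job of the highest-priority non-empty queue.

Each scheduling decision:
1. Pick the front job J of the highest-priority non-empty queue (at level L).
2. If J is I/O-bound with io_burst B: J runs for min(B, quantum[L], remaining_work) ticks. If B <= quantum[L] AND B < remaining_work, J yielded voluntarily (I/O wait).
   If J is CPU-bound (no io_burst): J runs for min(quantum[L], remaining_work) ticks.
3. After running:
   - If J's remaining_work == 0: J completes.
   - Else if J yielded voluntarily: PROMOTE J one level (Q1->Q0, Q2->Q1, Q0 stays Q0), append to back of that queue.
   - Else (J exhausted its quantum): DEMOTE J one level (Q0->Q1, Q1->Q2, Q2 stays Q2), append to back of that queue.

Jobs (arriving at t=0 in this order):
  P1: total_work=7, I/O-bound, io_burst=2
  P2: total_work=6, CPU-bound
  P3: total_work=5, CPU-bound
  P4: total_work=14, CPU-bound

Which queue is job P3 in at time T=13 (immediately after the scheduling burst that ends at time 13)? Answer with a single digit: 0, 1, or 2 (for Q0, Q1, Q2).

t=0-2: P1@Q0 runs 2, rem=5, I/O yield, promote→Q0. Q0=[P2,P3,P4,P1] Q1=[] Q2=[]
t=2-4: P2@Q0 runs 2, rem=4, quantum used, demote→Q1. Q0=[P3,P4,P1] Q1=[P2] Q2=[]
t=4-6: P3@Q0 runs 2, rem=3, quantum used, demote→Q1. Q0=[P4,P1] Q1=[P2,P3] Q2=[]
t=6-8: P4@Q0 runs 2, rem=12, quantum used, demote→Q1. Q0=[P1] Q1=[P2,P3,P4] Q2=[]
t=8-10: P1@Q0 runs 2, rem=3, I/O yield, promote→Q0. Q0=[P1] Q1=[P2,P3,P4] Q2=[]
t=10-12: P1@Q0 runs 2, rem=1, I/O yield, promote→Q0. Q0=[P1] Q1=[P2,P3,P4] Q2=[]
t=12-13: P1@Q0 runs 1, rem=0, completes. Q0=[] Q1=[P2,P3,P4] Q2=[]
t=13-17: P2@Q1 runs 4, rem=0, completes. Q0=[] Q1=[P3,P4] Q2=[]
t=17-20: P3@Q1 runs 3, rem=0, completes. Q0=[] Q1=[P4] Q2=[]
t=20-25: P4@Q1 runs 5, rem=7, quantum used, demote→Q2. Q0=[] Q1=[] Q2=[P4]
t=25-32: P4@Q2 runs 7, rem=0, completes. Q0=[] Q1=[] Q2=[]

Answer: 1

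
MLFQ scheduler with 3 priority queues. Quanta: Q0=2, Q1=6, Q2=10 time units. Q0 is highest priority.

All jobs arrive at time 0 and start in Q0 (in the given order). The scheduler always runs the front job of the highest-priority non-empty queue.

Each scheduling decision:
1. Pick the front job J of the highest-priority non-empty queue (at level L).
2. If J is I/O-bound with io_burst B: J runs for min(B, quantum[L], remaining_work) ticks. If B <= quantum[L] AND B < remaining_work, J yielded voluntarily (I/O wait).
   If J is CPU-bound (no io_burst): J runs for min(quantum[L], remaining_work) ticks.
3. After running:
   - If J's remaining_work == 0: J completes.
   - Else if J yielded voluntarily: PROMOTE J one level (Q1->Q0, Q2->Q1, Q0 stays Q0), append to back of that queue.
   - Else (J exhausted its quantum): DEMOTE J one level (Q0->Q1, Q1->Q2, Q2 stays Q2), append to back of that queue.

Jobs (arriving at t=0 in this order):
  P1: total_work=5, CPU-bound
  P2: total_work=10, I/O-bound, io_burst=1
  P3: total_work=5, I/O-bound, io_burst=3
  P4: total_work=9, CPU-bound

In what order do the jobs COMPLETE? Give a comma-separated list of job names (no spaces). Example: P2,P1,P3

Answer: P2,P1,P3,P4

Derivation:
t=0-2: P1@Q0 runs 2, rem=3, quantum used, demote→Q1. Q0=[P2,P3,P4] Q1=[P1] Q2=[]
t=2-3: P2@Q0 runs 1, rem=9, I/O yield, promote→Q0. Q0=[P3,P4,P2] Q1=[P1] Q2=[]
t=3-5: P3@Q0 runs 2, rem=3, quantum used, demote→Q1. Q0=[P4,P2] Q1=[P1,P3] Q2=[]
t=5-7: P4@Q0 runs 2, rem=7, quantum used, demote→Q1. Q0=[P2] Q1=[P1,P3,P4] Q2=[]
t=7-8: P2@Q0 runs 1, rem=8, I/O yield, promote→Q0. Q0=[P2] Q1=[P1,P3,P4] Q2=[]
t=8-9: P2@Q0 runs 1, rem=7, I/O yield, promote→Q0. Q0=[P2] Q1=[P1,P3,P4] Q2=[]
t=9-10: P2@Q0 runs 1, rem=6, I/O yield, promote→Q0. Q0=[P2] Q1=[P1,P3,P4] Q2=[]
t=10-11: P2@Q0 runs 1, rem=5, I/O yield, promote→Q0. Q0=[P2] Q1=[P1,P3,P4] Q2=[]
t=11-12: P2@Q0 runs 1, rem=4, I/O yield, promote→Q0. Q0=[P2] Q1=[P1,P3,P4] Q2=[]
t=12-13: P2@Q0 runs 1, rem=3, I/O yield, promote→Q0. Q0=[P2] Q1=[P1,P3,P4] Q2=[]
t=13-14: P2@Q0 runs 1, rem=2, I/O yield, promote→Q0. Q0=[P2] Q1=[P1,P3,P4] Q2=[]
t=14-15: P2@Q0 runs 1, rem=1, I/O yield, promote→Q0. Q0=[P2] Q1=[P1,P3,P4] Q2=[]
t=15-16: P2@Q0 runs 1, rem=0, completes. Q0=[] Q1=[P1,P3,P4] Q2=[]
t=16-19: P1@Q1 runs 3, rem=0, completes. Q0=[] Q1=[P3,P4] Q2=[]
t=19-22: P3@Q1 runs 3, rem=0, completes. Q0=[] Q1=[P4] Q2=[]
t=22-28: P4@Q1 runs 6, rem=1, quantum used, demote→Q2. Q0=[] Q1=[] Q2=[P4]
t=28-29: P4@Q2 runs 1, rem=0, completes. Q0=[] Q1=[] Q2=[]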